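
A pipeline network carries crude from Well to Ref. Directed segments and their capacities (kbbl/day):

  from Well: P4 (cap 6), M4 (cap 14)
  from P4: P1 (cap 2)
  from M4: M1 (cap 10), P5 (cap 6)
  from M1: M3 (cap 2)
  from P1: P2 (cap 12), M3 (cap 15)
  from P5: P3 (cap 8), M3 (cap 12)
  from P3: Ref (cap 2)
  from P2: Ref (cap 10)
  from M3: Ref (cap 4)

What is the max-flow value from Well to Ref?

Augment Well→P4→P1→P2→Ref: bottleneck 2, flow now 2.
Augment Well→M4→M1→M3→Ref: bottleneck 2, flow now 4.
Augment Well→M4→P5→P3→Ref: bottleneck 2, flow now 6.
Augment Well→M4→P5→M3→Ref: bottleneck 2, flow now 8.
No augmenting path remains; maximum flow = 8.
In the residual graph, reachable from Well: {Well, P4, M4, M1, P5, P3, M3}.
Min-cut edges: P4→P1 (2), P3→Ref (2), M3→Ref (4); capacity 2 + 2 + 4 = 8.
This cut is saturated, so no flow can exceed 8.

8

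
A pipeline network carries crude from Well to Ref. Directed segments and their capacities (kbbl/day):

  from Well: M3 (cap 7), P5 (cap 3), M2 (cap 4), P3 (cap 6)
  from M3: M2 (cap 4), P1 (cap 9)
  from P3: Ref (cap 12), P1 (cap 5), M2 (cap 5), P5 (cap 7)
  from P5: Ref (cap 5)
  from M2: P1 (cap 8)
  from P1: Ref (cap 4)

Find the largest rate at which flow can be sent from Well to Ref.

Augment Well→P3→Ref: bottleneck 6, flow now 6.
Augment Well→P5→Ref: bottleneck 3, flow now 9.
Augment Well→M3→P1→Ref: bottleneck 4, flow now 13.
No augmenting path remains; maximum flow = 13.
In the residual graph, reachable from Well: {Well, M3, M2, P1}.
Min-cut edges: Well→P3 (6), Well→P5 (3), P1→Ref (4); capacity 6 + 3 + 4 = 13.
This cut is saturated, so no flow can exceed 13.

13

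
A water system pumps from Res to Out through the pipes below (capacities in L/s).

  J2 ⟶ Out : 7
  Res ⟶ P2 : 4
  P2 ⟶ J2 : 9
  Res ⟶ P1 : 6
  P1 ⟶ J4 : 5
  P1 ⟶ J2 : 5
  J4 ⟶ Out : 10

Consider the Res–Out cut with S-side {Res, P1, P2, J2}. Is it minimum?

No — its capacity is 12, but the minimum cut has capacity 10.

Given cut capacity: 5 + 7 = 12.
Augment Res→P1→J2→Out: bottleneck 5, flow now 5.
Augment Res→P1→J4→Out: bottleneck 1, flow now 6.
Augment Res→P2→J2→Out: bottleneck 2, flow now 8.
Augment Res→P2→J2→P1→J4→Out: bottleneck 2, flow now 10. (uses reverse residual edge)
No augmenting path remains; maximum flow = 10.
In the residual graph, reachable from Res: {Res}.
Min-cut edges: Res→P1 (6), Res→P2 (4); capacity 6 + 4 = 10.
Cut capacity 12 exceeds the max flow 10, so it is not minimum.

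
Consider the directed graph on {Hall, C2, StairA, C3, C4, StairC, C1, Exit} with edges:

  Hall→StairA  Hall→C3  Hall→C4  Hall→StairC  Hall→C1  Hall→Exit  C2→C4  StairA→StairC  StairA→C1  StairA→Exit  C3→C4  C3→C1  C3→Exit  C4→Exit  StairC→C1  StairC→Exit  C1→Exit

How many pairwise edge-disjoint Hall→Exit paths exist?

6

Assign every edge capacity 1; by Menger, the answer equals the max flow.
Path Hall→Exit (+1); total 1.
Path Hall→StairA→Exit (+1); total 2.
Path Hall→C3→Exit (+1); total 3.
Path Hall→C4→Exit (+1); total 4.
Path Hall→StairC→Exit (+1); total 5.
Path Hall→C1→Exit (+1); total 6.
No residual Hall→Exit path; max flow = 6.
Certifying cut of size 6: {Hall→C1, Hall→C3, Hall→C4, Hall→Exit, Hall→StairA, Hall→StairC}.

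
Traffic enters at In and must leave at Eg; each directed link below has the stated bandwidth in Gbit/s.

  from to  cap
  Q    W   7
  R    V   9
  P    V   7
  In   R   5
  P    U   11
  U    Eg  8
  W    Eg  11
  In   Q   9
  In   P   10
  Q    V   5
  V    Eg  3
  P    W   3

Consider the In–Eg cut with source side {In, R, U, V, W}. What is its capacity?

Edges leaving {In, R, U, V, W}: In→P (10), In→Q (9), U→Eg (8), V→Eg (3), W→Eg (11).
Cut capacity = 10 + 9 + 8 + 3 + 11 = 41.

41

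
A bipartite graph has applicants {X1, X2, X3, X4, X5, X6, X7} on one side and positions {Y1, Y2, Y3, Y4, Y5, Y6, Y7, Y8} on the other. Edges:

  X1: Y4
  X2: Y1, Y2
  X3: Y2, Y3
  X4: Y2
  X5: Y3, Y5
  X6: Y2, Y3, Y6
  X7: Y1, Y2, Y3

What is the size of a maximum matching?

Unit-capacity flow: source→left, listed edges, right→sink; max matching = max flow.
Augmenting path X1→Y4 (+1); matched 1.
Augmenting path X2→Y1 (+1); matched 2.
Augmenting path X3→Y2 (+1); matched 3.
Augmenting path X5→Y3 (+1); matched 4.
Augmenting path X6→Y6 (+1); matched 5.
Augmenting path X7→Y3→X5→Y5 (+1); matched 6.
No augmenting path remains; maximum matching = 6.
König certificate: {X1, X5, X6, Y1, Y2, Y3} is a vertex cover of size 6 (every listed pair touches it), so no matching can be larger.

6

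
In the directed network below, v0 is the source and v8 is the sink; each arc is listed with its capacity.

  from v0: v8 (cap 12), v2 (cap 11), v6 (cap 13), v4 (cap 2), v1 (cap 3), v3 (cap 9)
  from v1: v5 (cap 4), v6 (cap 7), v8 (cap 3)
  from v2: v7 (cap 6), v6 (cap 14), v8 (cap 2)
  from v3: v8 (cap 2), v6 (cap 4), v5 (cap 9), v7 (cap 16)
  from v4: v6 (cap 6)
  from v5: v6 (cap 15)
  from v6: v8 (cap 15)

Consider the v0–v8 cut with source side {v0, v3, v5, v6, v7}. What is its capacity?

45

Edges leaving {v0, v3, v5, v6, v7}: v0→v1 (3), v0→v2 (11), v0→v4 (2), v0→v8 (12), v3→v8 (2), v6→v8 (15).
Cut capacity = 3 + 11 + 2 + 12 + 2 + 15 = 45.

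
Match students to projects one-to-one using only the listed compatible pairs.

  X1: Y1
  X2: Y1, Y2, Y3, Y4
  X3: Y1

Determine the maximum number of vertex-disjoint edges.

2

Unit-capacity flow: source→left, listed edges, right→sink; max matching = max flow.
Augmenting path X1→Y1 (+1); matched 1.
Augmenting path X2→Y2 (+1); matched 2.
No augmenting path remains; maximum matching = 2.
König certificate: {X2, Y1} is a vertex cover of size 2 (every listed pair touches it), so no matching can be larger.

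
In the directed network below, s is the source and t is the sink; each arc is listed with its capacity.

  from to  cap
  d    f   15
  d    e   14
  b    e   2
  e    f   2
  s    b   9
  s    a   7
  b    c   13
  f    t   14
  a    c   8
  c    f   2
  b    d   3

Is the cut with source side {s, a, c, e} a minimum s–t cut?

Given cut capacity: 9 + 2 + 2 = 13.
Augment s→a→c→f→t: bottleneck 2, flow now 2.
Augment s→b→d→f→t: bottleneck 3, flow now 5.
Augment s→b→e→f→t: bottleneck 2, flow now 7.
No augmenting path remains; maximum flow = 7.
In the residual graph, reachable from s: {s, a, b, c}.
Min-cut edges: b→d (3), b→e (2), c→f (2); capacity 3 + 2 + 2 = 7.
Cut capacity 13 exceeds the max flow 7, so it is not minimum.

No — its capacity is 13, but the minimum cut has capacity 7.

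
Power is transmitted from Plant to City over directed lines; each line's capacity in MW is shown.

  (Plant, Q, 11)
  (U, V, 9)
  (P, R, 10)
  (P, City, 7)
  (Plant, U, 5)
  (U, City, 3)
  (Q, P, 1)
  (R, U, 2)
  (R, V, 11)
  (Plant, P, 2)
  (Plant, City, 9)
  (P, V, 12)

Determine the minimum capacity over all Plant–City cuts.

Augment Plant→City: bottleneck 9, flow now 9.
Augment Plant→P→City: bottleneck 2, flow now 11.
Augment Plant→U→City: bottleneck 3, flow now 14.
Augment Plant→Q→P→City: bottleneck 1, flow now 15.
No augmenting path remains; maximum flow = 15.
By max-flow min-cut, the minimum cut capacity equals the max flow.
In the residual graph, reachable from Plant: {Plant, Q, U, V}.
Min-cut edges: Plant→P (2), Plant→City (9), Q→P (1), U→City (3); capacity 2 + 9 + 1 + 3 = 15.

15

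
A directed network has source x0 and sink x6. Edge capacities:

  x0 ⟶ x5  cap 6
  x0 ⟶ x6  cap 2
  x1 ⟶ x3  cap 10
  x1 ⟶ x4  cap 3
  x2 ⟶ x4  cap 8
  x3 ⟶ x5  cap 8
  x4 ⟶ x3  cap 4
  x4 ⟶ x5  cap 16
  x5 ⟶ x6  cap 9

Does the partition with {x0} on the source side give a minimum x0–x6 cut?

Yes — it is a minimum cut (capacity 8).

Given cut capacity: 6 + 2 = 8.
Augment x0→x6: bottleneck 2, flow now 2.
Augment x0→x5→x6: bottleneck 6, flow now 8.
No augmenting path remains; maximum flow = 8.
Cut capacity 8 equals the max flow, so it is a minimum cut.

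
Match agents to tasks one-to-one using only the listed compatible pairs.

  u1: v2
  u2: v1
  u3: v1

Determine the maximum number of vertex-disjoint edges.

Unit-capacity flow: source→left, listed edges, right→sink; max matching = max flow.
Augmenting path u1→v2 (+1); matched 1.
Augmenting path u2→v1 (+1); matched 2.
No augmenting path remains; maximum matching = 2.
König certificate: {u1, v1} is a vertex cover of size 2 (every listed pair touches it), so no matching can be larger.

2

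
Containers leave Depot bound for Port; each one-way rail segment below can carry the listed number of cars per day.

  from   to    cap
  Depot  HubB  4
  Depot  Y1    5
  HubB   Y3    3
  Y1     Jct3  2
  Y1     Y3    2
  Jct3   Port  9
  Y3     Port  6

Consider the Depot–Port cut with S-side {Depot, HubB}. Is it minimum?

Given cut capacity: 5 + 3 = 8.
Augment Depot→HubB→Y3→Port: bottleneck 3, flow now 3.
Augment Depot→Y1→Jct3→Port: bottleneck 2, flow now 5.
Augment Depot→Y1→Y3→Port: bottleneck 2, flow now 7.
No augmenting path remains; maximum flow = 7.
In the residual graph, reachable from Depot: {Depot, HubB, Y1}.
Min-cut edges: HubB→Y3 (3), Y1→Jct3 (2), Y1→Y3 (2); capacity 3 + 2 + 2 = 7.
Cut capacity 8 exceeds the max flow 7, so it is not minimum.

No — its capacity is 8, but the minimum cut has capacity 7.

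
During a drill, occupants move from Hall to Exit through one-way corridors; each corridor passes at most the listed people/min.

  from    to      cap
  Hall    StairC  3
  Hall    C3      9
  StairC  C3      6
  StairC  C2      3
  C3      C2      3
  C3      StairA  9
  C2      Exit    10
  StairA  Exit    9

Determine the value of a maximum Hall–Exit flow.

Augment Hall→StairC→C2→Exit: bottleneck 3, flow now 3.
Augment Hall→C3→C2→Exit: bottleneck 3, flow now 6.
Augment Hall→C3→StairA→Exit: bottleneck 6, flow now 12.
No augmenting path remains; maximum flow = 12.
In the residual graph, reachable from Hall: {Hall}.
Min-cut edges: Hall→StairC (3), Hall→C3 (9); capacity 3 + 9 = 12.
This cut is saturated, so no flow can exceed 12.

12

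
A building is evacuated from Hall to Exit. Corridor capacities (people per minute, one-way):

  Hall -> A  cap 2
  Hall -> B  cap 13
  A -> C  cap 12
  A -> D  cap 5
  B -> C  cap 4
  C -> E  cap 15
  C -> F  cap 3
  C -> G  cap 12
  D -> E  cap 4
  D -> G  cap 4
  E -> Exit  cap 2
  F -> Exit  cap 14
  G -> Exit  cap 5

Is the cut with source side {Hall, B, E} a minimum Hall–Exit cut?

No — its capacity is 8, but the minimum cut has capacity 6.

Given cut capacity: 2 + 4 + 2 = 8.
Augment Hall→A→C→E→Exit: bottleneck 2, flow now 2.
Augment Hall→B→C→F→Exit: bottleneck 3, flow now 5.
Augment Hall→B→C→G→Exit: bottleneck 1, flow now 6.
No augmenting path remains; maximum flow = 6.
In the residual graph, reachable from Hall: {Hall, B}.
Min-cut edges: Hall→A (2), B→C (4); capacity 2 + 4 = 6.
Cut capacity 8 exceeds the max flow 6, so it is not minimum.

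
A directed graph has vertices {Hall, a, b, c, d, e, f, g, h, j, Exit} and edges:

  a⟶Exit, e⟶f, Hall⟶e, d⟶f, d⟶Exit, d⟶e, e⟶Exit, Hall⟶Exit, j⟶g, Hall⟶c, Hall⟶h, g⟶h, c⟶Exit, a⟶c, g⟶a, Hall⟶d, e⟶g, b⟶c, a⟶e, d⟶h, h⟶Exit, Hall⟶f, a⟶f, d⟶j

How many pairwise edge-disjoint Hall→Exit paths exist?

5

Assign every edge capacity 1; by Menger, the answer equals the max flow.
Path Hall→Exit (+1); total 1.
Path Hall→c→Exit (+1); total 2.
Path Hall→d→Exit (+1); total 3.
Path Hall→e→Exit (+1); total 4.
Path Hall→h→Exit (+1); total 5.
No residual Hall→Exit path; max flow = 5.
Certifying cut of size 5: {Hall→Exit, Hall→c, Hall→d, Hall→e, Hall→h}.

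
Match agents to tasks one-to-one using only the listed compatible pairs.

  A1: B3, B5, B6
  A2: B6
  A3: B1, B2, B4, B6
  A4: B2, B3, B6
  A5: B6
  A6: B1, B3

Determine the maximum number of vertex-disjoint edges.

5

Unit-capacity flow: source→left, listed edges, right→sink; max matching = max flow.
Augmenting path A1→B3 (+1); matched 1.
Augmenting path A2→B6 (+1); matched 2.
Augmenting path A3→B1 (+1); matched 3.
Augmenting path A4→B2 (+1); matched 4.
Augmenting path A6→B1→A3→B4 (+1); matched 5.
No augmenting path remains; maximum matching = 5.
König certificate: {A1, A3, A4, A6, B6} is a vertex cover of size 5 (every listed pair touches it), so no matching can be larger.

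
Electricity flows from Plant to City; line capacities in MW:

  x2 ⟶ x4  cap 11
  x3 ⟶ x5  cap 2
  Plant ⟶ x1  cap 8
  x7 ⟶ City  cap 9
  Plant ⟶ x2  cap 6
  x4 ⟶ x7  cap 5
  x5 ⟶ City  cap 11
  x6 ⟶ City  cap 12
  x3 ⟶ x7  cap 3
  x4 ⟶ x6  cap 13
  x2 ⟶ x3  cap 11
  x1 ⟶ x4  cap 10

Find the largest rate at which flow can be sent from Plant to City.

14

Augment Plant→x1→x4→x6→City: bottleneck 8, flow now 8.
Augment Plant→x2→x3→x5→City: bottleneck 2, flow now 10.
Augment Plant→x2→x3→x7→City: bottleneck 3, flow now 13.
Augment Plant→x2→x4→x6→City: bottleneck 1, flow now 14.
No augmenting path remains; maximum flow = 14.
In the residual graph, reachable from Plant: {Plant}.
Min-cut edges: Plant→x1 (8), Plant→x2 (6); capacity 8 + 6 = 14.
This cut is saturated, so no flow can exceed 14.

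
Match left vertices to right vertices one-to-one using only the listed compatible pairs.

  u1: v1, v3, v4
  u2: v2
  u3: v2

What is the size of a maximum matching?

2

Unit-capacity flow: source→left, listed edges, right→sink; max matching = max flow.
Augmenting path u1→v1 (+1); matched 1.
Augmenting path u2→v2 (+1); matched 2.
No augmenting path remains; maximum matching = 2.
König certificate: {u1, v2} is a vertex cover of size 2 (every listed pair touches it), so no matching can be larger.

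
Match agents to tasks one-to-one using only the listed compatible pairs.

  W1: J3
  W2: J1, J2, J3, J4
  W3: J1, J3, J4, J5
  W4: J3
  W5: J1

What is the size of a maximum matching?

4

Unit-capacity flow: source→left, listed edges, right→sink; max matching = max flow.
Augmenting path W1→J3 (+1); matched 1.
Augmenting path W2→J1 (+1); matched 2.
Augmenting path W3→J4 (+1); matched 3.
Augmenting path W5→J1→W2→J2 (+1); matched 4.
No augmenting path remains; maximum matching = 4.
König certificate: {W2, W3, W5, J3} is a vertex cover of size 4 (every listed pair touches it), so no matching can be larger.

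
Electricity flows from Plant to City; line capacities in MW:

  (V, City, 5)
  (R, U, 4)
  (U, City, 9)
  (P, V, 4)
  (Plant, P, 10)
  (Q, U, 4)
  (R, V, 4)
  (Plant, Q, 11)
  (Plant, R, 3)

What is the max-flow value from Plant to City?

Augment Plant→P→V→City: bottleneck 4, flow now 4.
Augment Plant→Q→U→City: bottleneck 4, flow now 8.
Augment Plant→R→U→City: bottleneck 3, flow now 11.
No augmenting path remains; maximum flow = 11.
In the residual graph, reachable from Plant: {Plant, P, Q}.
Min-cut edges: Plant→R (3), P→V (4), Q→U (4); capacity 3 + 4 + 4 = 11.
This cut is saturated, so no flow can exceed 11.

11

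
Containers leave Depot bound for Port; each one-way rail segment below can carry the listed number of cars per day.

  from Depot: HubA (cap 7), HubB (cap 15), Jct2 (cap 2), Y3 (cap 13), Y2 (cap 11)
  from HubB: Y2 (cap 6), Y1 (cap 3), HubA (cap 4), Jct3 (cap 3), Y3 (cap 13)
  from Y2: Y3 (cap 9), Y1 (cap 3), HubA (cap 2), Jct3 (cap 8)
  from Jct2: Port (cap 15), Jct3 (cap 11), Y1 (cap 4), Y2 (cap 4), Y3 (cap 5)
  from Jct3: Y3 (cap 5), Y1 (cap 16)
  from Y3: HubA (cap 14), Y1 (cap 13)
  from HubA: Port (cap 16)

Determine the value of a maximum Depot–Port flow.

Augment Depot→Jct2→Port: bottleneck 2, flow now 2.
Augment Depot→HubA→Port: bottleneck 7, flow now 9.
Augment Depot→HubB→HubA→Port: bottleneck 4, flow now 13.
Augment Depot→Y2→HubA→Port: bottleneck 2, flow now 15.
Augment Depot→Y3→HubA→Port: bottleneck 3, flow now 18.
No augmenting path remains; maximum flow = 18.
In the residual graph, reachable from Depot: {Depot, HubB, Y2, Jct3, Y3, Y1, HubA}.
Min-cut edges: Depot→Jct2 (2), HubA→Port (16); capacity 2 + 16 = 18.
This cut is saturated, so no flow can exceed 18.

18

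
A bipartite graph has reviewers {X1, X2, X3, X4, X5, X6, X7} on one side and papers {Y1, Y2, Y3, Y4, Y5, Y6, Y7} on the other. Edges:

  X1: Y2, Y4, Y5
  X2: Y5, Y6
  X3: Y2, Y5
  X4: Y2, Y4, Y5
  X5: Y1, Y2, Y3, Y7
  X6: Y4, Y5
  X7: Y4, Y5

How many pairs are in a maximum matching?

5

Unit-capacity flow: source→left, listed edges, right→sink; max matching = max flow.
Augmenting path X1→Y2 (+1); matched 1.
Augmenting path X2→Y5 (+1); matched 2.
Augmenting path X4→Y4 (+1); matched 3.
Augmenting path X5→Y1 (+1); matched 4.
Augmenting path X3→Y5→X2→Y6 (+1); matched 5.
No augmenting path remains; maximum matching = 5.
König certificate: {X2, X5, Y2, Y4, Y5} is a vertex cover of size 5 (every listed pair touches it), so no matching can be larger.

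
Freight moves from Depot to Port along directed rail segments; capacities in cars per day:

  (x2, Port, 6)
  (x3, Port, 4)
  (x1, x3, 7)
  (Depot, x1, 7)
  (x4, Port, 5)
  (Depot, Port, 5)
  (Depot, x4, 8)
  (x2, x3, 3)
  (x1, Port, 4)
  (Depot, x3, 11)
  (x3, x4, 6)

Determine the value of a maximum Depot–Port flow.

Augment Depot→Port: bottleneck 5, flow now 5.
Augment Depot→x1→Port: bottleneck 4, flow now 9.
Augment Depot→x3→Port: bottleneck 4, flow now 13.
Augment Depot→x4→Port: bottleneck 5, flow now 18.
No augmenting path remains; maximum flow = 18.
In the residual graph, reachable from Depot: {Depot, x1, x3, x4}.
Min-cut edges: Depot→Port (5), x1→Port (4), x3→Port (4), x4→Port (5); capacity 5 + 4 + 4 + 5 = 18.
This cut is saturated, so no flow can exceed 18.

18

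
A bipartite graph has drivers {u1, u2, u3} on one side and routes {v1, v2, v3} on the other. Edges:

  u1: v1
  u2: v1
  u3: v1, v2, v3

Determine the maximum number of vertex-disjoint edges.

Unit-capacity flow: source→left, listed edges, right→sink; max matching = max flow.
Augmenting path u1→v1 (+1); matched 1.
Augmenting path u3→v2 (+1); matched 2.
No augmenting path remains; maximum matching = 2.
König certificate: {u3, v1} is a vertex cover of size 2 (every listed pair touches it), so no matching can be larger.

2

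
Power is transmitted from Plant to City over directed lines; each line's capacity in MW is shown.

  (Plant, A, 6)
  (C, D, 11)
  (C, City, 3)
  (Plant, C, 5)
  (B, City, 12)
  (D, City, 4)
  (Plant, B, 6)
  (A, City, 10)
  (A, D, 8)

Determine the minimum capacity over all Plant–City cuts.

Augment Plant→A→City: bottleneck 6, flow now 6.
Augment Plant→B→City: bottleneck 6, flow now 12.
Augment Plant→C→City: bottleneck 3, flow now 15.
Augment Plant→C→D→City: bottleneck 2, flow now 17.
No augmenting path remains; maximum flow = 17.
By max-flow min-cut, the minimum cut capacity equals the max flow.
In the residual graph, reachable from Plant: {Plant}.
Min-cut edges: Plant→A (6), Plant→B (6), Plant→C (5); capacity 6 + 6 + 5 = 17.

17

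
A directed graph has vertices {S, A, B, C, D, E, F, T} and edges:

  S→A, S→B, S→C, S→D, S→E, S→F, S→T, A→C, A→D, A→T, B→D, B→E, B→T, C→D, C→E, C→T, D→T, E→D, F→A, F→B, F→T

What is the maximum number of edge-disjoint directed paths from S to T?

6

Assign every edge capacity 1; by Menger, the answer equals the max flow.
Path S→T (+1); total 1.
Path S→A→T (+1); total 2.
Path S→B→T (+1); total 3.
Path S→C→T (+1); total 4.
Path S→D→T (+1); total 5.
Path S→F→T (+1); total 6.
No residual S→T path; max flow = 6.
Certifying cut of size 6: {D→T, S→A, S→B, S→C, S→F, S→T}.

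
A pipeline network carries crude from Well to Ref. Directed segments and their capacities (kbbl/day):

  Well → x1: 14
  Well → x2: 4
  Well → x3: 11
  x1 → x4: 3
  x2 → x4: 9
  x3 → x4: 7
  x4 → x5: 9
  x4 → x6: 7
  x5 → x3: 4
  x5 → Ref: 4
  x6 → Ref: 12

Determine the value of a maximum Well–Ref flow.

11

Augment Well→x1→x4→x5→Ref: bottleneck 3, flow now 3.
Augment Well→x2→x4→x5→Ref: bottleneck 1, flow now 4.
Augment Well→x2→x4→x6→Ref: bottleneck 3, flow now 7.
Augment Well→x3→x4→x6→Ref: bottleneck 4, flow now 11.
No augmenting path remains; maximum flow = 11.
In the residual graph, reachable from Well: {Well, x1, x2, x3, x4, x5}.
Min-cut edges: x4→x6 (7), x5→Ref (4); capacity 7 + 4 = 11.
This cut is saturated, so no flow can exceed 11.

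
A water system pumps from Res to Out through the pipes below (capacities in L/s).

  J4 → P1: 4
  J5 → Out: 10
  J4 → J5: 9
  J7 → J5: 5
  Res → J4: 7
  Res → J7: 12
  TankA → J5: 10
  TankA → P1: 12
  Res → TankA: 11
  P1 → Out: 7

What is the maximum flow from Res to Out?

Augment Res→TankA→J5→Out: bottleneck 10, flow now 10.
Augment Res→TankA→P1→Out: bottleneck 1, flow now 11.
Augment Res→J4→P1→Out: bottleneck 4, flow now 15.
Augment Res→J7→J5→TankA→P1→Out: bottleneck 2, flow now 17. (uses reverse residual edge)
No augmenting path remains; maximum flow = 17.
In the residual graph, reachable from Res: {Res, TankA, J7, J4, J5, P1}.
Min-cut edges: J5→Out (10), P1→Out (7); capacity 10 + 7 = 17.
This cut is saturated, so no flow can exceed 17.

17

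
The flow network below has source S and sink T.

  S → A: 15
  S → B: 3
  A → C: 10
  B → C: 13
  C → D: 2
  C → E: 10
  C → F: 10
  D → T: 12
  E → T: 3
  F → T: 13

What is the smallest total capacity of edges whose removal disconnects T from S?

13

Augment S→A→C→D→T: bottleneck 2, flow now 2.
Augment S→A→C→E→T: bottleneck 3, flow now 5.
Augment S→A→C→F→T: bottleneck 5, flow now 10.
Augment S→B→C→F→T: bottleneck 3, flow now 13.
No augmenting path remains; maximum flow = 13.
By max-flow min-cut, the minimum cut capacity equals the max flow.
In the residual graph, reachable from S: {S, A}.
Min-cut edges: S→B (3), A→C (10); capacity 3 + 10 = 13.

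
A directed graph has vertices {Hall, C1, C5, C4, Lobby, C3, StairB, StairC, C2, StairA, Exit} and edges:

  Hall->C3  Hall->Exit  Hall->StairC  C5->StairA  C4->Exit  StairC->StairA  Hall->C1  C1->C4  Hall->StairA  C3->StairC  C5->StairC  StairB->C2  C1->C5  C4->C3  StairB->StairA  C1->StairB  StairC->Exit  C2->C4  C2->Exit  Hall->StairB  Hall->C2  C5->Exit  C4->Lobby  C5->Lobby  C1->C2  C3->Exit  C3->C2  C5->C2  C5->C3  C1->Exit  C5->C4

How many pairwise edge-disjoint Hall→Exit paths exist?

Assign every edge capacity 1; by Menger, the answer equals the max flow.
Path Hall→Exit (+1); total 1.
Path Hall→C1→Exit (+1); total 2.
Path Hall→C3→Exit (+1); total 3.
Path Hall→StairC→Exit (+1); total 4.
Path Hall→C2→Exit (+1); total 5.
Path Hall→StairB→C2→C4→Exit (+1); total 6.
No residual Hall→Exit path; max flow = 6.
Certifying cut of size 6: {Hall→C1, Hall→C2, Hall→C3, Hall→Exit, Hall→StairB, Hall→StairC}.

6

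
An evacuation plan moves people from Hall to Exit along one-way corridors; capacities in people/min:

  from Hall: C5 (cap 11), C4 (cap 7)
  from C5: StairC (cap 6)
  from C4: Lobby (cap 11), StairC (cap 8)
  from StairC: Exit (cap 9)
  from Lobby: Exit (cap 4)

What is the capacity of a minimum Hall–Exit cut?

Augment Hall→C5→StairC→Exit: bottleneck 6, flow now 6.
Augment Hall→C4→StairC→Exit: bottleneck 3, flow now 9.
Augment Hall→C4→Lobby→Exit: bottleneck 4, flow now 13.
No augmenting path remains; maximum flow = 13.
By max-flow min-cut, the minimum cut capacity equals the max flow.
In the residual graph, reachable from Hall: {Hall, C5}.
Min-cut edges: Hall→C4 (7), C5→StairC (6); capacity 7 + 6 = 13.

13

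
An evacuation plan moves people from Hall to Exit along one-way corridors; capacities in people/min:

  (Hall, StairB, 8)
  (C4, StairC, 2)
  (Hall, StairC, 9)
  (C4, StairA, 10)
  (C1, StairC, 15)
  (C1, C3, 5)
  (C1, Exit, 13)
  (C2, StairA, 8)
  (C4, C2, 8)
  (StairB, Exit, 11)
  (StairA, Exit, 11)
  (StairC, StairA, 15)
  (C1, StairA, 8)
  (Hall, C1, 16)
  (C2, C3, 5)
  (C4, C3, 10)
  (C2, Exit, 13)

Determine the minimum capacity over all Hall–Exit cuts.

32

Augment Hall→C1→Exit: bottleneck 13, flow now 13.
Augment Hall→StairB→Exit: bottleneck 8, flow now 21.
Augment Hall→C1→StairA→Exit: bottleneck 3, flow now 24.
Augment Hall→StairC→StairA→Exit: bottleneck 8, flow now 32.
No augmenting path remains; maximum flow = 32.
By max-flow min-cut, the minimum cut capacity equals the max flow.
In the residual graph, reachable from Hall: {Hall, C1, StairC, C3, StairA}.
Min-cut edges: Hall→StairB (8), C1→Exit (13), StairA→Exit (11); capacity 8 + 13 + 11 = 32.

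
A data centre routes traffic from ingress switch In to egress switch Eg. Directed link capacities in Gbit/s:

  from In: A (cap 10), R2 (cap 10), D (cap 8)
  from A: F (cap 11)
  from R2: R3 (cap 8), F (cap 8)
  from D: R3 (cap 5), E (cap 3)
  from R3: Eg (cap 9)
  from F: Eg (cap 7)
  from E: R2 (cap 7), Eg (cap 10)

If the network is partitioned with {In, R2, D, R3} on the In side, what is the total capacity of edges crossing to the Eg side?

30

Edges leaving {In, R2, D, R3}: In→A (10), R2→F (8), D→E (3), R3→Eg (9).
Cut capacity = 10 + 8 + 3 + 9 = 30.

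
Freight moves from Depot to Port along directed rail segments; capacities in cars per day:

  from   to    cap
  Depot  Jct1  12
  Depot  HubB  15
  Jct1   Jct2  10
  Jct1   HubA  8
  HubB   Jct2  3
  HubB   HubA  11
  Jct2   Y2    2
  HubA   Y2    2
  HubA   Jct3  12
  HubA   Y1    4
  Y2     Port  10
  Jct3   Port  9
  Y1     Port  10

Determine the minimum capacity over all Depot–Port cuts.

Augment Depot→Jct1→Jct2→Y2→Port: bottleneck 2, flow now 2.
Augment Depot→Jct1→HubA→Y2→Port: bottleneck 2, flow now 4.
Augment Depot→Jct1→HubA→Jct3→Port: bottleneck 6, flow now 10.
Augment Depot→HubB→HubA→Jct3→Port: bottleneck 3, flow now 13.
Augment Depot→HubB→HubA→Y1→Port: bottleneck 4, flow now 17.
No augmenting path remains; maximum flow = 17.
By max-flow min-cut, the minimum cut capacity equals the max flow.
In the residual graph, reachable from Depot: {Depot, Jct1, HubB, Jct2, HubA, Jct3}.
Min-cut edges: Jct2→Y2 (2), HubA→Y2 (2), HubA→Y1 (4), Jct3→Port (9); capacity 2 + 2 + 4 + 9 = 17.

17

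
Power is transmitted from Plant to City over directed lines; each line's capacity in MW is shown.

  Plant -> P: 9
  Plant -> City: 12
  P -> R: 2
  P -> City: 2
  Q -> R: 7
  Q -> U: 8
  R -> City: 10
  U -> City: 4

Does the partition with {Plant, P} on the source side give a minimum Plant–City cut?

Yes — it is a minimum cut (capacity 16).

Given cut capacity: 12 + 2 + 2 = 16.
Augment Plant→City: bottleneck 12, flow now 12.
Augment Plant→P→City: bottleneck 2, flow now 14.
Augment Plant→P→R→City: bottleneck 2, flow now 16.
No augmenting path remains; maximum flow = 16.
Cut capacity 16 equals the max flow, so it is a minimum cut.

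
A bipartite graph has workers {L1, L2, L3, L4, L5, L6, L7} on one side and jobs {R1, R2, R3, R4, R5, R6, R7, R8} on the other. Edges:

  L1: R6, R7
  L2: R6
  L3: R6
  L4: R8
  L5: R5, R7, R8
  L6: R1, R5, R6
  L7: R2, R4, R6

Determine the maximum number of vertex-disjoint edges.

Unit-capacity flow: source→left, listed edges, right→sink; max matching = max flow.
Augmenting path L1→R6 (+1); matched 1.
Augmenting path L4→R8 (+1); matched 2.
Augmenting path L5→R5 (+1); matched 3.
Augmenting path L6→R1 (+1); matched 4.
Augmenting path L7→R2 (+1); matched 5.
Augmenting path L2→R6→L1→R7 (+1); matched 6.
No augmenting path remains; maximum matching = 6.
König certificate: {L1, L4, L5, L6, L7, R6} is a vertex cover of size 6 (every listed pair touches it), so no matching can be larger.

6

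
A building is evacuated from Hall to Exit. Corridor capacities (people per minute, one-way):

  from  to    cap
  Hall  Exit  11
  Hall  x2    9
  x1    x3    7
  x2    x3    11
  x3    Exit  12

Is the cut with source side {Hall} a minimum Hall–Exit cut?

Yes — it is a minimum cut (capacity 20).

Given cut capacity: 9 + 11 = 20.
Augment Hall→Exit: bottleneck 11, flow now 11.
Augment Hall→x2→x3→Exit: bottleneck 9, flow now 20.
No augmenting path remains; maximum flow = 20.
Cut capacity 20 equals the max flow, so it is a minimum cut.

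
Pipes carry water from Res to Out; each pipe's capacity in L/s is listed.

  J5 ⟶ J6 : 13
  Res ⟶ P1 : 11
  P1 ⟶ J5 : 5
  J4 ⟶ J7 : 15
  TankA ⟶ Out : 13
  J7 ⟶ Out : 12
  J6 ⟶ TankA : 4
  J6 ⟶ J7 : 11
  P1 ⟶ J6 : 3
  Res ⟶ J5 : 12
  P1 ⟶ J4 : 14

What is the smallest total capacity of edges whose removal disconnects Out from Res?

16

Augment Res→J5→J6→J7→Out: bottleneck 11, flow now 11.
Augment Res→J5→J6→TankA→Out: bottleneck 1, flow now 12.
Augment Res→P1→J6→TankA→Out: bottleneck 3, flow now 15.
Augment Res→P1→J4→J7→Out: bottleneck 1, flow now 16.
No augmenting path remains; maximum flow = 16.
By max-flow min-cut, the minimum cut capacity equals the max flow.
In the residual graph, reachable from Res: {Res, J5, P1, J6, J4, J7}.
Min-cut edges: J6→TankA (4), J7→Out (12); capacity 4 + 12 = 16.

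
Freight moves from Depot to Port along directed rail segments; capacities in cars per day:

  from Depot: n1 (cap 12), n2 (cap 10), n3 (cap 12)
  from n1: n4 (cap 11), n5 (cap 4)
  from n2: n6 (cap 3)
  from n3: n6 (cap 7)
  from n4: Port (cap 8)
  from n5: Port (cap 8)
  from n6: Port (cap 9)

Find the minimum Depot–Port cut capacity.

Augment Depot→n1→n4→Port: bottleneck 8, flow now 8.
Augment Depot→n1→n5→Port: bottleneck 4, flow now 12.
Augment Depot→n2→n6→Port: bottleneck 3, flow now 15.
Augment Depot→n3→n6→Port: bottleneck 6, flow now 21.
No augmenting path remains; maximum flow = 21.
By max-flow min-cut, the minimum cut capacity equals the max flow.
In the residual graph, reachable from Depot: {Depot, n2, n3, n6}.
Min-cut edges: Depot→n1 (12), n6→Port (9); capacity 12 + 9 = 21.

21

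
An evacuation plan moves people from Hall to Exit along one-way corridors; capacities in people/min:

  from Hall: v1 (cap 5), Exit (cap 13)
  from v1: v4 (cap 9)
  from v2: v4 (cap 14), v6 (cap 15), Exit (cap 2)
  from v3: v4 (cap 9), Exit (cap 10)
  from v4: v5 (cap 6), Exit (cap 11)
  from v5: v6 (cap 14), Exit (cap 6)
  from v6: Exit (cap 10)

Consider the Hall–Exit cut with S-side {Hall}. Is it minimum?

Yes — it is a minimum cut (capacity 18).

Given cut capacity: 5 + 13 = 18.
Augment Hall→Exit: bottleneck 13, flow now 13.
Augment Hall→v1→v4→Exit: bottleneck 5, flow now 18.
No augmenting path remains; maximum flow = 18.
Cut capacity 18 equals the max flow, so it is a minimum cut.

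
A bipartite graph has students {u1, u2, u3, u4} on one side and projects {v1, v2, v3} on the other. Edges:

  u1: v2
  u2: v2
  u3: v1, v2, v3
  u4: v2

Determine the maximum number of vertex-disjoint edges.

Unit-capacity flow: source→left, listed edges, right→sink; max matching = max flow.
Augmenting path u1→v2 (+1); matched 1.
Augmenting path u3→v1 (+1); matched 2.
No augmenting path remains; maximum matching = 2.
König certificate: {u3, v2} is a vertex cover of size 2 (every listed pair touches it), so no matching can be larger.

2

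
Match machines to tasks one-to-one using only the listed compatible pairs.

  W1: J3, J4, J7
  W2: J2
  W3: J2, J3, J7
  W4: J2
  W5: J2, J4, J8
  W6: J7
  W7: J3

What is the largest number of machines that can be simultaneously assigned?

5

Unit-capacity flow: source→left, listed edges, right→sink; max matching = max flow.
Augmenting path W1→J3 (+1); matched 1.
Augmenting path W2→J2 (+1); matched 2.
Augmenting path W3→J7 (+1); matched 3.
Augmenting path W5→J4 (+1); matched 4.
Augmenting path W7→J3→W1→J4→W5→J8 (+1); matched 5.
No augmenting path remains; maximum matching = 5.
König certificate: {W1, W5, J2, J3, J7} is a vertex cover of size 5 (every listed pair touches it), so no matching can be larger.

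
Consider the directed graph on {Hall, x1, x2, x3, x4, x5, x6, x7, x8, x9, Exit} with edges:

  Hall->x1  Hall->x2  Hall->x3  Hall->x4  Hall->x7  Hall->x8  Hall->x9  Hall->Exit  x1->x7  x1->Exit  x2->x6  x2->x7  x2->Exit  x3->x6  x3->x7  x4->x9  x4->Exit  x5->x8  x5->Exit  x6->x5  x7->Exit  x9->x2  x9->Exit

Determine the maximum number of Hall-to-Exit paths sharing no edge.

7

Assign every edge capacity 1; by Menger, the answer equals the max flow.
Path Hall→Exit (+1); total 1.
Path Hall→x1→Exit (+1); total 2.
Path Hall→x2→Exit (+1); total 3.
Path Hall→x4→Exit (+1); total 4.
Path Hall→x7→Exit (+1); total 5.
Path Hall→x9→Exit (+1); total 6.
Path Hall→x3→x6→x5→Exit (+1); total 7.
No residual Hall→Exit path; max flow = 7.
Certifying cut of size 7: {Hall→Exit, Hall→x1, Hall→x2, Hall→x3, Hall→x4, Hall→x7, Hall→x9}.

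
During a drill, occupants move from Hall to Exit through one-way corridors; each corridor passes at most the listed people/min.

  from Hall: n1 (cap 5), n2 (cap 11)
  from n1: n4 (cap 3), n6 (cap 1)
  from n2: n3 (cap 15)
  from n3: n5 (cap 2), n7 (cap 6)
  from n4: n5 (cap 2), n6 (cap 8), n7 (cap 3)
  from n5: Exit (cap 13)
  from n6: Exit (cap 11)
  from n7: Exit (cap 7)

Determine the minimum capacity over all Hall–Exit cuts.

12

Augment Hall→n1→n6→Exit: bottleneck 1, flow now 1.
Augment Hall→n1→n4→n5→Exit: bottleneck 2, flow now 3.
Augment Hall→n1→n4→n6→Exit: bottleneck 1, flow now 4.
Augment Hall→n2→n3→n5→Exit: bottleneck 2, flow now 6.
Augment Hall→n2→n3→n7→Exit: bottleneck 6, flow now 12.
No augmenting path remains; maximum flow = 12.
By max-flow min-cut, the minimum cut capacity equals the max flow.
In the residual graph, reachable from Hall: {Hall, n1, n2, n3}.
Min-cut edges: n1→n4 (3), n1→n6 (1), n3→n5 (2), n3→n7 (6); capacity 3 + 1 + 2 + 6 = 12.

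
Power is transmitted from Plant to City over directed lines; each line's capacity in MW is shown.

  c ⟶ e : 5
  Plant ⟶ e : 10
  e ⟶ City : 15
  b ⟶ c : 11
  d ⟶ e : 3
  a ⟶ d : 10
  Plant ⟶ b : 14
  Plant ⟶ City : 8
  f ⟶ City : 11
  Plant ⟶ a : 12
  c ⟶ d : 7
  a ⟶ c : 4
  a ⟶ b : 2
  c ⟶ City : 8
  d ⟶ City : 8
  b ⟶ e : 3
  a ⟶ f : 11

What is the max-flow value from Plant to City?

Augment Plant→City: bottleneck 8, flow now 8.
Augment Plant→e→City: bottleneck 10, flow now 18.
Augment Plant→a→c→City: bottleneck 4, flow now 22.
Augment Plant→a→d→City: bottleneck 8, flow now 30.
Augment Plant→b→c→City: bottleneck 4, flow now 34.
Augment Plant→b→e→City: bottleneck 3, flow now 37.
Augment Plant→b→c→e→City: bottleneck 2, flow now 39.
Augment Plant→b→c→a→f→City: bottleneck 4, flow now 43. (uses reverse residual edge)
Augment Plant→b→c→d→a→f→City: bottleneck 1, flow now 44. (uses reverse residual edge)
No augmenting path remains; maximum flow = 44.
In the residual graph, reachable from Plant: {Plant}.
Min-cut edges: Plant→a (12), Plant→b (14), Plant→e (10), Plant→City (8); capacity 12 + 14 + 10 + 8 = 44.
This cut is saturated, so no flow can exceed 44.

44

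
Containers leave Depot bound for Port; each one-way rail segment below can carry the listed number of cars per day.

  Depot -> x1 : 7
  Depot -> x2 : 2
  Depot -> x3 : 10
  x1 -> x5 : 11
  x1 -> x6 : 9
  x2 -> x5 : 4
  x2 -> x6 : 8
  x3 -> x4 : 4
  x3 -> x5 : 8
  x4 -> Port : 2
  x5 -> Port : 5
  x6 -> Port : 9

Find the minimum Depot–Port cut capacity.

Augment Depot→x1→x5→Port: bottleneck 5, flow now 5.
Augment Depot→x1→x6→Port: bottleneck 2, flow now 7.
Augment Depot→x2→x6→Port: bottleneck 2, flow now 9.
Augment Depot→x3→x4→Port: bottleneck 2, flow now 11.
Augment Depot→x3→x5→x1→x6→Port: bottleneck 5, flow now 16. (uses reverse residual edge)
No augmenting path remains; maximum flow = 16.
By max-flow min-cut, the minimum cut capacity equals the max flow.
In the residual graph, reachable from Depot: {Depot, x3, x4, x5}.
Min-cut edges: Depot→x1 (7), Depot→x2 (2), x4→Port (2), x5→Port (5); capacity 7 + 2 + 2 + 5 = 16.

16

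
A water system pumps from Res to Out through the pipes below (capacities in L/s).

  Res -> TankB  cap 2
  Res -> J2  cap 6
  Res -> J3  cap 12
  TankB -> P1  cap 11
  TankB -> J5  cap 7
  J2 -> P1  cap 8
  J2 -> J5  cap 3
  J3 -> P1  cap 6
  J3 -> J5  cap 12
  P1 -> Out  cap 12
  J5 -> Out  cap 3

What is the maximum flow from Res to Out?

15

Augment Res→TankB→P1→Out: bottleneck 2, flow now 2.
Augment Res→J2→P1→Out: bottleneck 6, flow now 8.
Augment Res→J3→P1→Out: bottleneck 4, flow now 12.
Augment Res→J3→J5→Out: bottleneck 3, flow now 15.
No augmenting path remains; maximum flow = 15.
In the residual graph, reachable from Res: {Res, TankB, J2, J3, P1, J5}.
Min-cut edges: P1→Out (12), J5→Out (3); capacity 12 + 3 = 15.
This cut is saturated, so no flow can exceed 15.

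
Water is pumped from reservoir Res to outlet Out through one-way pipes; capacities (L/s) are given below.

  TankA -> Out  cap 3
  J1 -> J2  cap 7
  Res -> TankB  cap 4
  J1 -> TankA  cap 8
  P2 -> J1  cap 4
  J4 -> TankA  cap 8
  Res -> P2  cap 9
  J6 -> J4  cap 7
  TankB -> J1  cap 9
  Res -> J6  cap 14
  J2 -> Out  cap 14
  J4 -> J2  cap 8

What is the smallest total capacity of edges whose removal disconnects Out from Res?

15

Augment Res→J6→J4→TankA→Out: bottleneck 3, flow now 3.
Augment Res→J6→J4→J2→Out: bottleneck 4, flow now 7.
Augment Res→TankB→J1→J2→Out: bottleneck 4, flow now 11.
Augment Res→P2→J1→J2→Out: bottleneck 3, flow now 14.
Augment Res→P2→J1→TankA→J4→J2→Out: bottleneck 1, flow now 15. (uses reverse residual edge)
No augmenting path remains; maximum flow = 15.
By max-flow min-cut, the minimum cut capacity equals the max flow.
In the residual graph, reachable from Res: {Res, J6, P2}.
Min-cut edges: Res→TankB (4), J6→J4 (7), P2→J1 (4); capacity 4 + 7 + 4 = 15.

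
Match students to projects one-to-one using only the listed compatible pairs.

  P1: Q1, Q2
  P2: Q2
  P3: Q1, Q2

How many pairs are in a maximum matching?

Unit-capacity flow: source→left, listed edges, right→sink; max matching = max flow.
Augmenting path P1→Q1 (+1); matched 1.
Augmenting path P2→Q2 (+1); matched 2.
No augmenting path remains; maximum matching = 2.
König certificate: {Q1, Q2} is a vertex cover of size 2 (every listed pair touches it), so no matching can be larger.

2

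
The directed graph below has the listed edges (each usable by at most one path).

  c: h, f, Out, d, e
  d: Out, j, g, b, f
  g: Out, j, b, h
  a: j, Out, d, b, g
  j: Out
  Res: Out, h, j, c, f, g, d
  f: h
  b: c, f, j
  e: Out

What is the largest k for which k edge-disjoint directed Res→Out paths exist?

Assign every edge capacity 1; by Menger, the answer equals the max flow.
Path Res→Out (+1); total 1.
Path Res→c→Out (+1); total 2.
Path Res→d→Out (+1); total 3.
Path Res→g→Out (+1); total 4.
Path Res→j→Out (+1); total 5.
No residual Res→Out path; max flow = 5.
Certifying cut of size 5: {Res→Out, Res→c, Res→d, Res→g, Res→j}.

5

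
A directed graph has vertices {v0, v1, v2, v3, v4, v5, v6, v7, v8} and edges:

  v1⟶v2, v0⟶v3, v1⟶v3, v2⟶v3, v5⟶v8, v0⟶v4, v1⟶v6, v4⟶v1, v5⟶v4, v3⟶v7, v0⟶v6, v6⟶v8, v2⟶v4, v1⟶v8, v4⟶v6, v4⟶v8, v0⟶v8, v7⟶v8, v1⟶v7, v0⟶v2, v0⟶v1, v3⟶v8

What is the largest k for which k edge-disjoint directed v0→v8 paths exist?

Assign every edge capacity 1; by Menger, the answer equals the max flow.
Path v0→v8 (+1); total 1.
Path v0→v1→v8 (+1); total 2.
Path v0→v3→v8 (+1); total 3.
Path v0→v4→v8 (+1); total 4.
Path v0→v6→v8 (+1); total 5.
Path v0→v2→v3→v7→v8 (+1); total 6.
No residual v0→v8 path; max flow = 6.
Certifying cut of size 6: {v0→v1, v0→v2, v0→v3, v0→v4, v0→v6, v0→v8}.

6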